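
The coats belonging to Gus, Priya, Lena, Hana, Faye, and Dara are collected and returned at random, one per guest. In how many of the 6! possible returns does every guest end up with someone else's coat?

This is the derangement count D_6: permutations of 6 items with no fixed point.
By inclusion–exclusion this is Σ_{j=0}^{6} (−1)^j C(6,j)·(6−j)!.
Computing: 720 − 720 + 360 − 120 + 30 − 6 + 1 = 265.

265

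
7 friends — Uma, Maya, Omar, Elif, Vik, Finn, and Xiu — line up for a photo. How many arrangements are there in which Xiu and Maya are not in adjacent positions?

3600

There are 7! = 5040 arrangements in all. If Xiu and Maya are adjacent, merging them into one block gives 2·(6)! = 1440 arrangements.
Complementary counting: 5040 − 1440 = 3600.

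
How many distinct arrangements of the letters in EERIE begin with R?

4

Fix R in the first position and arrange the remaining 4 letters.
Those 4 letters have E appearing 3 times, giving (4)!/(3!) = 4.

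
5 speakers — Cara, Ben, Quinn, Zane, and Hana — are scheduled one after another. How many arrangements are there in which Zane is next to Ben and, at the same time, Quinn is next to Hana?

24

Treat {Zane,Ben} as one block (2 orders) and {Quinn,Hana} as another (2 orders).
That leaves 3 units to arrange: 2 × 2 × 3! = 4 × 6 = 24.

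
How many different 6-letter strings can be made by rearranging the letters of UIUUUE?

30

The 6 letters of UIUUUE have repeats: U appearing 4 times.
Dividing 6! = 720 by 4! = 24 for the repeated letters gives 30.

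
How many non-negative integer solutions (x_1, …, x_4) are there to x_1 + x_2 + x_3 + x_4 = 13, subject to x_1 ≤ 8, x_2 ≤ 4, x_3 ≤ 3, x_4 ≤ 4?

By stars and bars, unrestricted non-negative solutions to x_1+…+x_4 = 13 number C(13+3,3) = 560.
Subtract solutions that violate a single cap (substitute x_i' = x_i − (cap_i+1)): x_1 ≥ 9 gives C(7,3) = 35; x_2 ≥ 5 gives C(11,3) = 165; x_3 ≥ 4 gives C(12,3) = 220; x_4 ≥ 5 gives C(11,3) = 165. Together 585.
Add back pairs where two caps are both exceeded: 0 + 1 + 0 + 35 + 20 + 35 = 91.
By inclusion–exclusion the count is 560 − 585 + 91 = 66.

66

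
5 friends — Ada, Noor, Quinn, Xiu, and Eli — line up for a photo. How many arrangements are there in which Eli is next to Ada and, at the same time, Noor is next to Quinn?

Treat {Eli,Ada} as one block (2 orders) and {Noor,Quinn} as another (2 orders).
That leaves 3 units to arrange: 2 × 2 × 3! = 4 × 6 = 24.

24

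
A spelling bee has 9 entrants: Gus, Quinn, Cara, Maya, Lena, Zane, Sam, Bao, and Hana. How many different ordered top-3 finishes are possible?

There are 9 choices for 1st place, 8 for 2nd, and 7 for 3rd.
That gives 9 × 8 × 7 = 504.

504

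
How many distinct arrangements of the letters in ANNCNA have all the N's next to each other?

12

Treat the 3 copies of N as a single block. The multiset to arrange is then {NNN, A, A, C}, 4 items in all.
That gives (4)!/(2!) = 12 arrangements.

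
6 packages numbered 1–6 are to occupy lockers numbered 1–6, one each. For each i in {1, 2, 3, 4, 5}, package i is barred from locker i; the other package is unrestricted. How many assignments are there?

309

Let Aᵢ (for 1 ≤ i ≤ 5) be the placements that put package i in its forbidden locker. Any j of these fix j positions, leaving (6−j)! ways to fill the rest, and there are C(5,j) ways to pick which j.
By inclusion–exclusion, the number of valid placements is Σ_{j=0}^{5} (−1)^j C(5,j)·(6−j)!.
Computing: 720 − 600 + 240 − 60 + 10 − 1 = 309.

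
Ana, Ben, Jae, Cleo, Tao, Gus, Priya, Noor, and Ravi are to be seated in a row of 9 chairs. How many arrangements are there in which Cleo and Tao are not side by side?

282240

Of the 9! = 362880 arrangements, those with Cleo and Tao adjacent number 2 × 8! = 80640 (treat the pair as a block with 2 internal orders).
Complementary counting: 362880 − 80640 = 282240.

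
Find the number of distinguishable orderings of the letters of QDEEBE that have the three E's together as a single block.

Treat the 3 copies of E as a single block. The multiset to arrange is then {EEE, B, D, Q}, 4 items in all.
All 4 items are distinct, so there are (4)! = 24 arrangements.

24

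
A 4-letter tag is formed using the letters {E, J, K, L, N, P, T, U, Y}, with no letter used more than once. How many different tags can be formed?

Choose and order 4 of the 9 symbols: the first letter has 9 options, the next 8, then 7, 6.
9 × 8 × 7 × 6 = 3024.

3024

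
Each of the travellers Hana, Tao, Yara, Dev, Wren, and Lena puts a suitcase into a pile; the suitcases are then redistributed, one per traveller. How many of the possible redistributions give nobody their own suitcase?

265

This is the derangement count D_6: permutations of 6 items with no fixed point.
By inclusion–exclusion this is Σ_{j=0}^{6} (−1)^j C(6,j)·(6−j)!.
Computing: 720 − 720 + 360 − 120 + 30 − 6 + 1 = 265.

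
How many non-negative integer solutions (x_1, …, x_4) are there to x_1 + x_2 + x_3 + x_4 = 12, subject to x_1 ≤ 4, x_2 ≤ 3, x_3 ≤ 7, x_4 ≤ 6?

105

By stars and bars, unrestricted non-negative solutions to x_1+…+x_4 = 12 number C(12+3,3) = 455.
Subtract solutions that violate a single cap (substitute x_i' = x_i − (cap_i+1)): x_1 ≥ 5 gives C(10,3) = 120; x_2 ≥ 4 gives C(11,3) = 165; x_3 ≥ 8 gives C(7,3) = 35; x_4 ≥ 7 gives C(8,3) = 56. Together 376.
Add back pairs where two caps are both exceeded: 20 + 0 + 1 + 1 + 4 + 0 = 26.
By inclusion–exclusion the count is 455 − 376 + 26 = 105.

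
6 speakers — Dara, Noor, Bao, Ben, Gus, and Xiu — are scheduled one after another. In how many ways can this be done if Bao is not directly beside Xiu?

480

Of the 6! = 720 arrangements, those with Bao and Xiu adjacent number 2 × 5! = 240 (treat the pair as a block with 2 internal orders).
So 720 − 240 = 480 arrangements keep them apart.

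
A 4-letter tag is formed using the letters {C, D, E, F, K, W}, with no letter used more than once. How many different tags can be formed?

360

Choose and order 4 of the 6 symbols: the first letter has 6 options, the next 5, then 4, 3.
6 × 5 × 4 × 3 = 360.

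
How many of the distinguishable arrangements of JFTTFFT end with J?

20

Fix J in the last position and arrange the remaining 6 letters.
Those 6 letters have F appearing 3 times and T appearing 3 times, giving (6)!/(3!·3!) = 20.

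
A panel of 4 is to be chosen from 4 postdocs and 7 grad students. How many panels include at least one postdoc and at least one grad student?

With no constraint there are C(11,4) = 330 possible selections.
Selections missing a whole group: no postdocs → C(7,4) = 35; no grad students → C(4,4) = 1.
Both groups omitted at once is impossible, so 330 − 36 = 294.

294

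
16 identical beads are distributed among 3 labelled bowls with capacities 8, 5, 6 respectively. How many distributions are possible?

By stars and bars, unrestricted non-negative solutions to x_1+…+x_3 = 16 number C(16+2,2) = 153.
Subtract solutions that violate a single cap (substitute x_i' = x_i − (cap_i+1)): x_1 ≥ 9 gives C(9,2) = 36; x_2 ≥ 6 gives C(12,2) = 66; x_3 ≥ 7 gives C(11,2) = 55. Together 157.
Add back pairs where two caps are both exceeded: 3 + 1 + 10 = 14.
By inclusion–exclusion the count is 153 − 157 + 14 = 10.

10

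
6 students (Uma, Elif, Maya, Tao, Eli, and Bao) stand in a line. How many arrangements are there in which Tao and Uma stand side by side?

240

Glue Tao and Uma into one block (2 internal orders), leaving 5 units to arrange in a row.
That gives 2 × 5! = 2 × 120 = 240.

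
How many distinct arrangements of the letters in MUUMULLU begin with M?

105

With the first slot taken by M, it remains to arrange the other 7 letters (UUMULLU).
Those 7 letters have L appearing twice and U appearing 4 times, giving (7)!/(4!·2!) = 105.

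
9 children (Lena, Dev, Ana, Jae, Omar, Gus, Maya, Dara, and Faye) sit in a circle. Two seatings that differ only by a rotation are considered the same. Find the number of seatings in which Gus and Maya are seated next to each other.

Glue Gus and Maya into a block (2 internal orders). Seating 8 units around a circle gives (7)! arrangements.
So 2 × (7)! = 2 × 5040 = 10080.

10080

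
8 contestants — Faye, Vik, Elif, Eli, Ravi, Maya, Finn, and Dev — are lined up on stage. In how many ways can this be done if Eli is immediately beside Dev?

Glue Eli and Dev into one block (2 internal orders), leaving 7 units to arrange in a row.
That gives 2 × 7! = 2 × 5040 = 10080.

10080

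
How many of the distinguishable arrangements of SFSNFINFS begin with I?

Fix I in the first position and arrange the remaining 8 letters.
Those 8 letters have F appearing 3 times, N appearing twice, and S appearing 3 times, giving (8)!/(3!·3!·2!) = 560.

560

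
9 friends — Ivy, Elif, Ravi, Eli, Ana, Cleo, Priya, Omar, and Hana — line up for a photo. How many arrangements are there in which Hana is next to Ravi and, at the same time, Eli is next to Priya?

Treat {Hana,Ravi} as one block (2 orders) and {Eli,Priya} as another (2 orders).
That leaves 7 units to arrange: 2 × 2 × 7! = 4 × 5040 = 20160.

20160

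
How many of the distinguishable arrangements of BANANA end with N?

Fix N in the last position and arrange the remaining 5 letters.
Those 5 letters have A appearing 3 times, giving (5)!/(3!) = 20.

20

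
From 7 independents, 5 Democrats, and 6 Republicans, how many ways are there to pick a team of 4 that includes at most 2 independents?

2640

Split by how many independents are chosen (0 through 2).
Sum: C(7,0)·C(11,4) + C(7,1)·C(11,3) + C(7,2)·C(11,2) = 330 + 1155 + 1155 = 2640.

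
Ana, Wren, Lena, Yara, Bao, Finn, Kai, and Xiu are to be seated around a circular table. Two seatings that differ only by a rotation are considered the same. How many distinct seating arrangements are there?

5040

Seat Ana anywhere (absorbing the rotational symmetry), then permute the other 7: (7)! = 5040.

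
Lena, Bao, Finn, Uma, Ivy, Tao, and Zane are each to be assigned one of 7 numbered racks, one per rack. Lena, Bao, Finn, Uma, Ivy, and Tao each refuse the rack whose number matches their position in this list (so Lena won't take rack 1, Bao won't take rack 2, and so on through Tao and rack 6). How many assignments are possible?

Let Aᵢ (for 1 ≤ i ≤ 6) be the placements that put person i in their forbidden rack. Any j of these fix j positions, leaving (7−j)! ways to fill the rest, and there are C(6,j) ways to pick which j.
By inclusion–exclusion, the number of valid placements is Σ_{j=0}^{6} (−1)^j C(6,j)·(7−j)!.
Computing: 5040 − 4320 + 1800 − 480 + 90 − 12 + 1 = 2119.

2119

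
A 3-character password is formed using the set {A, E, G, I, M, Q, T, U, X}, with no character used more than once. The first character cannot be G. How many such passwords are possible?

448

The first character has 9−1 = 8 choices (anything except G).
The remaining 2 characters are filled from the other 8 symbols without repetition: 8 × 7 = 56.
Total: 8 × 56 = 448.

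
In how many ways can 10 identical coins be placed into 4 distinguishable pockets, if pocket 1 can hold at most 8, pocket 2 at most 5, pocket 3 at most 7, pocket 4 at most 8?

Ignoring the caps, the number of non-negative solutions to x_1+…+x_4 = 10 is C(13,3) = 286.
Subtract solutions that violate a single cap (substitute x_i' = x_i − (cap_i+1)): x_1 ≥ 9 gives C(4,3) = 4; x_2 ≥ 6 gives C(7,3) = 35; x_3 ≥ 8 gives C(5,3) = 10; x_4 ≥ 9 gives C(4,3) = 4. Together 53.
No two caps can be exceeded simultaneously, so the pair terms are all 0.
By inclusion–exclusion the count is 286 − 53 + 0 = 233.

233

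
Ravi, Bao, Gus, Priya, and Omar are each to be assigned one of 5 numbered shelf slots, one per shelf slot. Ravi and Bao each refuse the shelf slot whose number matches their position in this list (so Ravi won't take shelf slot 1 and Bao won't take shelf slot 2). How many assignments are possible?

Let Aᵢ (for i ∈ {1, 2}) be the placements that put person i in their forbidden shelf slot. Any j of these fix j positions, leaving (5−j)! ways to fill the rest, and there are C(2,j) ways to pick which j.
By inclusion–exclusion, the number of valid placements is Σ_{j=0}^{2} (−1)^j C(2,j)·(5−j)!.
Computing: 120 − 48 + 6 = 78.

78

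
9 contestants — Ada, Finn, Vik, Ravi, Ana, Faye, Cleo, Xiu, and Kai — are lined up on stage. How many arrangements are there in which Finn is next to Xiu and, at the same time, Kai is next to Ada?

20160

Treat {Finn,Xiu} as one block (2 orders) and {Kai,Ada} as another (2 orders).
That leaves 7 units to arrange: 2 × 2 × 7! = 4 × 5040 = 20160.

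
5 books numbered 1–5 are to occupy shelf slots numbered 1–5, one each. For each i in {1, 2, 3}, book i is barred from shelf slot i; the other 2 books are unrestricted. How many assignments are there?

64

Let Aᵢ (for i ∈ {1, 2, 3}) be the placements that put book i in its forbidden shelf slot. Any j of these fix j positions, leaving (5−j)! ways to fill the rest, and there are C(3,j) ways to pick which j.
By inclusion–exclusion, the number of valid placements is Σ_{j=0}^{3} (−1)^j C(3,j)·(5−j)!.
Computing: 120 − 72 + 18 − 2 = 64.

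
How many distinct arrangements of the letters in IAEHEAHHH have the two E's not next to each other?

2940

Total arrangements of IAEHEAHHH: 9!/(4!·2!·2!) = 3780.
If the two E's are adjacent, glue them into one block, leaving 8 items to arrange: (8)!/(4!·2!) = 840 ways.
Subtracting, 3780 − 840 = 2940 arrangements keep the E's apart.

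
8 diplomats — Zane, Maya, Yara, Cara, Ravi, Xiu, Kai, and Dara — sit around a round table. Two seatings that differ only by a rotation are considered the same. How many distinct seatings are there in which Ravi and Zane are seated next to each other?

1440

Glue Ravi and Zane into a block (2 internal orders). Seating 7 units around a circle gives (6)! arrangements.
So 2 × (6)! = 2 × 720 = 1440.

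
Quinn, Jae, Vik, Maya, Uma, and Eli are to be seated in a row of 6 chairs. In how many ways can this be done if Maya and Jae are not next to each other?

480

Of the 6! = 720 arrangements, those with Maya and Jae adjacent number 2 × 5! = 240 (treat the pair as a block with 2 internal orders).
Complementary counting: 720 − 240 = 480.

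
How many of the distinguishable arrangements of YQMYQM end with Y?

Fix Y in the last position and arrange the remaining 5 letters.
Those 5 letters have M appearing twice and Q appearing twice, giving (5)!/(2!·2!) = 30.

30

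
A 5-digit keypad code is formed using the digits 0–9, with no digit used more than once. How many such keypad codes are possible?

With no repetition, fill the 5 digits in order: 10 choices, then 9, down to 6.
10 × 9 × 8 × 7 × 6 = 30240.

30240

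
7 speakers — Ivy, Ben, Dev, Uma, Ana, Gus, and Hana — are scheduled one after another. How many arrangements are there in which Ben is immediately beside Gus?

1440

Treat {Ben, Gus} as a single unit. There are 6 units to order, and the pair itself can be ordered 2 ways.
So the count is 2·(6)! = 1440.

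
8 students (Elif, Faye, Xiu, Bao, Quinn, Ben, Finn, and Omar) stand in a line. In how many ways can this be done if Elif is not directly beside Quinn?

30240

There are 8! = 40320 arrangements in all. If Elif and Quinn are adjacent, merging them into one block gives 2·(7)! = 10080 arrangements.
Complementary counting: 40320 − 10080 = 30240.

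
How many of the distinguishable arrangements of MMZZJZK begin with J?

60

With the first slot taken by J, it remains to arrange the other 6 letters (MMZZZK).
Those 6 letters have M appearing twice and Z appearing 3 times, giving (6)!/(3!·2!) = 60.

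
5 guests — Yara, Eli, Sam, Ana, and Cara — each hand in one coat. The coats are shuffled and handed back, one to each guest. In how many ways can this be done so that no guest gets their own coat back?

44

Let Aᵢ be the assignments in which guest i gets their own coat. We want the size of the complement of A₁∪…∪A_5.
By inclusion–exclusion this is Σ_{j=0}^{5} (−1)^j C(5,j)·(5−j)!.
Computing: 120 − 120 + 60 − 20 + 5 − 1 = 44.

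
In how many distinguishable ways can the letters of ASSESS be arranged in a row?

30

ASSESS has 6 letters with S appearing 4 times.
So there are 6! / (4!) = 30 distinguishable arrangements.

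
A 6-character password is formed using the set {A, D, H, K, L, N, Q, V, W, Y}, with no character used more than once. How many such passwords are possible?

151200

Choose and order 6 of the 10 symbols: the first character has 10 options, the next 9, and so on down to 5.
That product is 10 × 9 × 8 × 7 × 6 × 5 = 151200.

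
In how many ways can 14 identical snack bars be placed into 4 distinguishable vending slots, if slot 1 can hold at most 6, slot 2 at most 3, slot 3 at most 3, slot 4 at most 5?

20

By stars and bars, unrestricted non-negative solutions to x_1+…+x_4 = 14 number C(14+3,3) = 680.
Subtract solutions that violate a single cap (substitute x_i' = x_i − (cap_i+1)): x_1 ≥ 7 gives C(10,3) = 120; x_2 ≥ 4 gives C(13,3) = 286; x_3 ≥ 4 gives C(13,3) = 286; x_4 ≥ 6 gives C(11,3) = 165. Together 857.
Add back pairs where two caps are both exceeded: 20 + 20 + 4 + 84 + 35 + 35 = 198.
Subtract triples: 0 + 0 + 0 + 1 = 1.
By inclusion–exclusion the count is 680 − 857 + 198 − 1 = 20.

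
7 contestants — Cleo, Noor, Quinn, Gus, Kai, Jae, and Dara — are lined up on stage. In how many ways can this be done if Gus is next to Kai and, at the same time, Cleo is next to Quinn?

Treat {Gus,Kai} as one block (2 orders) and {Cleo,Quinn} as another (2 orders).
That leaves 5 units to arrange: 2 × 2 × 5! = 4 × 120 = 480.

480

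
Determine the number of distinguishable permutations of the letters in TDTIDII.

Letter multiplicities in TDTIDII: D×2, I×3, T×2.
Dividing 7! = 5040 by 3!·2!·2! = 24 for the repeated letters gives 210.

210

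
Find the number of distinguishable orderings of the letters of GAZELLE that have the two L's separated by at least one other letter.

900

There are 7!/(2!·2!) = 1260 arrangements of GAZELLE in total.
If the two L's are adjacent, glue them into one block, leaving 6 items to arrange: (6)!/(2!) = 360 ways.
Hence 1260 − 360 = 900.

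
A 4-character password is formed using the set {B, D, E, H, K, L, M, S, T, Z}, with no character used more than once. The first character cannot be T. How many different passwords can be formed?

The first character has 10−1 = 9 choices (anything except T).
The remaining 3 characters are filled from the other 9 symbols without repetition: 9 × 8 × 7 = 504.
Total: 9 × 504 = 4536.

4536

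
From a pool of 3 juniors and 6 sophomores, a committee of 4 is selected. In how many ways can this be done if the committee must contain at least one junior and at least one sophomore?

With no constraint there are C(9,4) = 126 possible selections.
Selections missing a whole group: no juniors → C(6,4) = 15; no sophomores → C(3,4) = 0.
Both groups omitted at once is impossible, so 126 − 15 = 111.

111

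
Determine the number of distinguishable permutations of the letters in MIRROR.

120

MIRROR has 6 letters with R appearing 3 times.
So there are 6! / (3!) = 120 distinguishable arrangements.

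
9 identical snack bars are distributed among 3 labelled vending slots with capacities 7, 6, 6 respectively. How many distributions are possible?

40

Ignoring the caps, the number of non-negative solutions to x_1+…+x_3 = 9 is C(11,2) = 55.
Subtract solutions that violate a single cap (substitute x_i' = x_i − (cap_i+1)): x_1 ≥ 8 gives C(3,2) = 3; x_2 ≥ 7 gives C(4,2) = 6; x_3 ≥ 7 gives C(4,2) = 6. Together 15.
No two caps can be exceeded simultaneously, so the pair terms are all 0.
By inclusion–exclusion the count is 55 − 15 + 0 = 40.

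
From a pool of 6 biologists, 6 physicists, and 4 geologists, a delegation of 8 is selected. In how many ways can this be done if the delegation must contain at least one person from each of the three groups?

12285

Unrestricted: C(16,8) = 12870 ways to pick any 8 of the 16.
Selections missing a whole group: no biologists → C(10,8) = 45; no physicists → C(10,8) = 45; no geologists → C(12,8) = 495.
Add back selections omitting two groups (i.e. drawn from a single group): C(6,8) + C(6,8) + C(4,8) = 0.
By inclusion–exclusion: 12870 − 585 + 0 = 12285.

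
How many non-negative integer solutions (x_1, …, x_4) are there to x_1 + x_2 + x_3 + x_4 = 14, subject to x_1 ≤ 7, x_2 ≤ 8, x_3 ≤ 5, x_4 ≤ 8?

320

Without the upper bounds there are C(17,3) = 680 ways to split 14 among 4 variables.
Subtract solutions that violate a single cap (substitute x_i' = x_i − (cap_i+1)): x_1 ≥ 8 gives C(9,3) = 84; x_2 ≥ 9 gives C(8,3) = 56; x_3 ≥ 6 gives C(11,3) = 165; x_4 ≥ 9 gives C(8,3) = 56. Together 361.
Add back pairs where two caps are both exceeded: 0 + 1 + 0 + 0 + 0 + 0 = 1.
By inclusion–exclusion the count is 680 − 361 + 1 = 320.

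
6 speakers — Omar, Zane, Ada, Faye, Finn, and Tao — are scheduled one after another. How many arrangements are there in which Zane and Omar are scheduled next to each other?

Treat {Zane, Omar} as a single unit. There are 5 units to order, and the pair itself can be ordered 2 ways.
So the count is 2·(5)! = 240.

240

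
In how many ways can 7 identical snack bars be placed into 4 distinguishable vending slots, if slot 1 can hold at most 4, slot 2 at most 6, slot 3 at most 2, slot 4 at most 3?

By stars and bars, unrestricted non-negative solutions to x_1+…+x_4 = 7 number C(7+3,3) = 120.
Subtract solutions that violate a single cap (substitute x_i' = x_i − (cap_i+1)): x_1 ≥ 5 gives C(5,3) = 10; x_2 ≥ 7 gives C(3,3) = 1; x_3 ≥ 3 gives C(7,3) = 35; x_4 ≥ 4 gives C(6,3) = 20. Together 66.
Add back pairs where two caps are both exceeded: 0 + 0 + 0 + 0 + 0 + 1 = 1.
By inclusion–exclusion the count is 120 − 66 + 1 = 55.

55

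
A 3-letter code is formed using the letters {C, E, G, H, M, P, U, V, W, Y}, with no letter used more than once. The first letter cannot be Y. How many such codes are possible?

The first letter has 10−1 = 9 choices (anything except Y).
The remaining 2 letters are filled from the other 9 symbols without repetition: 9 × 8 = 72.
Total: 9 × 72 = 648.

648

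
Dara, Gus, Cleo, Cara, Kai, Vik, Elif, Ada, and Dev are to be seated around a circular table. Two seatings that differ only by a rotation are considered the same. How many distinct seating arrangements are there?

40320

Seat Dara anywhere (absorbing the rotational symmetry), then permute the other 8: (8)! = 40320.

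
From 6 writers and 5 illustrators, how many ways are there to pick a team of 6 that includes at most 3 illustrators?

381

Split by how many illustrators are chosen (0 through 3).
Sum: C(5,0)·C(6,6) + C(5,1)·C(6,5) + C(5,2)·C(6,4) + C(5,3)·C(6,3) = 1 + 30 + 150 + 200 = 381.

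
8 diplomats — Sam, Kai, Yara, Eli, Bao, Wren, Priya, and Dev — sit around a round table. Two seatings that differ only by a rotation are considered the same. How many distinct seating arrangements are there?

Fix one person's seat to break rotational symmetry; the remaining 7 people can be arranged in (7)! = 5040 ways.

5040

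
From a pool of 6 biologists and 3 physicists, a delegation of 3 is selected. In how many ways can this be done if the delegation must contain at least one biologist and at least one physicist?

With no constraint there are C(9,3) = 84 possible selections.
Subtract selections that omit an entire group: no biologists → C(3,3) = 1; no physicists → C(6,3) = 20.
Both groups omitted at once is impossible, so 84 − 21 = 63.

63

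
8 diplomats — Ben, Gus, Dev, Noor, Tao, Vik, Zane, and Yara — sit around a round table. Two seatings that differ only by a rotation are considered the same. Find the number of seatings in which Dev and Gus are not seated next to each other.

3600

Without the restriction there are (7)! = 5040 seatings.
Those with Dev next to Gus: fuse the pair into one unit and seat 7 units around a circle — 2·(6)! = 1440.
Subtracting, 5040 − 1440 = 3600.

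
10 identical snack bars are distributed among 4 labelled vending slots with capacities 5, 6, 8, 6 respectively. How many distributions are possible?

207

Without the upper bounds there are C(13,3) = 286 ways to split 10 among 4 vending slots.
Subtract solutions that violate a single cap (substitute x_i' = x_i − (cap_i+1)): x_1 ≥ 6 gives C(7,3) = 35; x_2 ≥ 7 gives C(6,3) = 20; x_3 ≥ 9 gives C(4,3) = 4; x_4 ≥ 7 gives C(6,3) = 20. Together 79.
No two caps can be exceeded simultaneously, so the pair terms are all 0.
By inclusion–exclusion the count is 286 − 79 + 0 = 207.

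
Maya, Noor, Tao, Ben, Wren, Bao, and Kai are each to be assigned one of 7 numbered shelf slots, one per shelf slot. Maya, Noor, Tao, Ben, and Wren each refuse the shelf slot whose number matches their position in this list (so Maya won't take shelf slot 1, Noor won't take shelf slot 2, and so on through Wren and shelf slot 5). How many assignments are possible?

Let Aᵢ (for 1 ≤ i ≤ 5) be the placements that put person i in their forbidden shelf slot. Any j of these fix j positions, leaving (7−j)! ways to fill the rest, and there are C(5,j) ways to pick which j.
By inclusion–exclusion, the number of valid placements is Σ_{j=0}^{5} (−1)^j C(5,j)·(7−j)!.
Computing: 5040 − 3600 + 1200 − 240 + 30 − 2 = 2428.

2428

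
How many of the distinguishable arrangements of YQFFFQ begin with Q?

20

Fix Q in the first position and arrange the remaining 5 letters.
Those 5 letters have F appearing 3 times, giving (5)!/(3!) = 20.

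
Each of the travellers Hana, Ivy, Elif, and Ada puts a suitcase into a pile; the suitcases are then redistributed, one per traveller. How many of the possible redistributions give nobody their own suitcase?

9

This is the derangement count D_4: permutations of 4 items with no fixed point.
By inclusion–exclusion this is Σ_{j=0}^{4} (−1)^j C(4,j)·(4−j)!.
Computing: 24 − 24 + 12 − 4 + 1 = 9.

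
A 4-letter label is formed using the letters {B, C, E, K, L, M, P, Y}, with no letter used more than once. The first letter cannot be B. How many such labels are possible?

The first letter has 8−1 = 7 choices (anything except B).
The remaining 3 letters are filled from the other 7 symbols without repetition: 7 × 6 × 5 = 210.
Total: 7 × 210 = 1470.

1470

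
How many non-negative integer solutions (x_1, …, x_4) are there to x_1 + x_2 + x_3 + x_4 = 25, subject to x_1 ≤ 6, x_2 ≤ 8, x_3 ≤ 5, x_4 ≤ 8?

Ignoring the caps, the number of non-negative solutions to x_1+…+x_4 = 25 is C(28,3) = 3276.
Subtract solutions that violate a single cap (substitute x_i' = x_i − (cap_i+1)): x_1 ≥ 7 gives C(21,3) = 1330; x_2 ≥ 9 gives C(19,3) = 969; x_3 ≥ 6 gives C(22,3) = 1540; x_4 ≥ 9 gives C(19,3) = 969. Together 4808.
Add back pairs where two caps are both exceeded: 220 + 455 + 220 + 286 + 120 + 286 = 1587.
Subtract triples: 20 + 1 + 20 + 4 = 45.
By inclusion–exclusion the count is 3276 − 4808 + 1587 − 45 = 10.

10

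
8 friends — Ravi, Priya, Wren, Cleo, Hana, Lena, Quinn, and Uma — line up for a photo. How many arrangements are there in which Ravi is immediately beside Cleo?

Place the 6 others and the Ravi-Cleo pair as 7 objects in a line; the pair has 2 internal arrangements.
That gives 2 × 7! = 2 × 5040 = 10080.

10080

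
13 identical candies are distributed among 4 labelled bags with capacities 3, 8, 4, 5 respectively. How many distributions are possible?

86

Without the upper bounds there are C(16,3) = 560 ways to split 13 among 4 bags.
Subtract solutions that violate a single cap (substitute x_i' = x_i − (cap_i+1)): x_1 ≥ 4 gives C(12,3) = 220; x_2 ≥ 9 gives C(7,3) = 35; x_3 ≥ 5 gives C(11,3) = 165; x_4 ≥ 6 gives C(10,3) = 120. Together 540.
Add back pairs where two caps are both exceeded: 1 + 35 + 20 + 0 + 0 + 10 = 66.
By inclusion–exclusion the count is 560 − 540 + 66 = 86.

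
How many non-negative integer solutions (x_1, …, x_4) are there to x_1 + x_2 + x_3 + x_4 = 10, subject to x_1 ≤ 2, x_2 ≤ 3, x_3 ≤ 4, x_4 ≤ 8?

Ignoring the caps, the number of non-negative solutions to x_1+…+x_4 = 10 is C(13,3) = 286.
Subtract solutions that violate a single cap (substitute x_i' = x_i − (cap_i+1)): x_1 ≥ 3 gives C(10,3) = 120; x_2 ≥ 4 gives C(9,3) = 84; x_3 ≥ 5 gives C(8,3) = 56; x_4 ≥ 9 gives C(4,3) = 4. Together 264.
Add back pairs where two caps are both exceeded: 20 + 10 + 0 + 4 + 0 + 0 = 34.
By inclusion–exclusion the count is 286 − 264 + 34 = 56.

56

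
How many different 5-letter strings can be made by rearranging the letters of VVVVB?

VVVVB has 5 letters with V appearing 4 times.
So there are 5! / (4!) = 5 distinguishable arrangements.

5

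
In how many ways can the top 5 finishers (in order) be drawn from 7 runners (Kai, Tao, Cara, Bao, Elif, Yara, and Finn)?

2520

This is an ordered selection of 5 from 7: P(7,5).
That gives 7 × 6 × 5 × 4 × 3 = 2520.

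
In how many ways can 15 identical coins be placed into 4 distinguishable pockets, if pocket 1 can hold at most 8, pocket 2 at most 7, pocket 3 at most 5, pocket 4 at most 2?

By stars and bars, unrestricted non-negative solutions to x_1+…+x_4 = 15 number C(15+3,3) = 816.
Subtract solutions that violate a single cap (substitute x_i' = x_i − (cap_i+1)): x_1 ≥ 9 gives C(9,3) = 84; x_2 ≥ 8 gives C(10,3) = 120; x_3 ≥ 6 gives C(12,3) = 220; x_4 ≥ 3 gives C(15,3) = 455. Together 879.
Add back pairs where two caps are both exceeded: 0 + 1 + 20 + 4 + 35 + 84 = 144.
By inclusion–exclusion the count is 816 − 879 + 144 = 81.

81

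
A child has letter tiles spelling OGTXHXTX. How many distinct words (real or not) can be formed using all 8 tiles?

OGTXHXTX has 8 letters with T appearing twice and X appearing 3 times.
Dividing 8! = 40320 by 3!·2! = 12 for the repeated letters gives 3360.

3360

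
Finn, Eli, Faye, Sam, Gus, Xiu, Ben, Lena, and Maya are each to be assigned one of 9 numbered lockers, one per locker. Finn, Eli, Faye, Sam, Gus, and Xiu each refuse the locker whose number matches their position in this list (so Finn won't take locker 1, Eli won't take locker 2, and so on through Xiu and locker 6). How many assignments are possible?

183822

Let Aᵢ (for 1 ≤ i ≤ 6) be the placements that put person i in their forbidden locker. Any j of these fix j positions, leaving (9−j)! ways to fill the rest, and there are C(6,j) ways to pick which j.
By inclusion–exclusion, the number of valid placements is Σ_{j=0}^{6} (−1)^j C(6,j)·(9−j)!.
Computing: 362880 − 241920 + 75600 − 14400 + 1800 − 144 + 6 = 183822.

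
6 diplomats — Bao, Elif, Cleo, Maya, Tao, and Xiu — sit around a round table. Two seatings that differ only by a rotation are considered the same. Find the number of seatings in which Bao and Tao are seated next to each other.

48

Treat {Bao, Tao} as one unit (2 internal orders) and seat the resulting 5 units around the table: (4)! circular arrangements.
So 2 × (4)! = 2 × 24 = 48.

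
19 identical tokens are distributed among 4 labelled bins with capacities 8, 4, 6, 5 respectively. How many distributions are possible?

35

By stars and bars, unrestricted non-negative solutions to x_1+…+x_4 = 19 number C(19+3,3) = 1540.
Subtract solutions that violate a single cap (substitute x_i' = x_i − (cap_i+1)): x_1 ≥ 9 gives C(13,3) = 286; x_2 ≥ 5 gives C(17,3) = 680; x_3 ≥ 7 gives C(15,3) = 455; x_4 ≥ 6 gives C(16,3) = 560. Together 1981.
Add back pairs where two caps are both exceeded: 56 + 20 + 35 + 120 + 165 + 84 = 480.
Subtract triples: 0 + 0 + 0 + 4 = 4.
By inclusion–exclusion the count is 1540 − 1981 + 480 − 4 = 35.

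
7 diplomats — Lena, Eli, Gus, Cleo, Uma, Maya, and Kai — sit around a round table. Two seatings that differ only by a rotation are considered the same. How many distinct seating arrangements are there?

Fix one person's seat to break rotational symmetry; the remaining 6 people can be arranged in (6)! = 720 ways.

720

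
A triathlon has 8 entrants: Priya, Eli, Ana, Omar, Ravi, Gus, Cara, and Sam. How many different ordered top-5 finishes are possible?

This is an ordered selection of 5 from 8: P(8,5).
That gives 8 × 7 × 6 × 5 × 4 = 6720.

6720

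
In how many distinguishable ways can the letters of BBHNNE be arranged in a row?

The 6 letters of BBHNNE have repeats: B appearing twice and N appearing twice.
The number of distinct arrangements is 6!/(2!·2!) = 720/4 = 180.

180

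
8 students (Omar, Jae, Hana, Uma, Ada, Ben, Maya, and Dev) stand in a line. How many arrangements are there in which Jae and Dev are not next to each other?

There are 8! = 40320 arrangements in all. If Jae and Dev are adjacent, merging them into one block gives 2·(7)! = 10080 arrangements.
So 40320 − 10080 = 30240 arrangements keep them apart.

30240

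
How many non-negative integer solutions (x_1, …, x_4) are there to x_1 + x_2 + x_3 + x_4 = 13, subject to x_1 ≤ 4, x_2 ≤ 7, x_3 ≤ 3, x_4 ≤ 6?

89

Ignoring the caps, the number of non-negative solutions to x_1+…+x_4 = 13 is C(16,3) = 560.
Subtract solutions that violate a single cap (substitute x_i' = x_i − (cap_i+1)): x_1 ≥ 5 gives C(11,3) = 165; x_2 ≥ 8 gives C(8,3) = 56; x_3 ≥ 4 gives C(12,3) = 220; x_4 ≥ 7 gives C(9,3) = 84. Together 525.
Add back pairs where two caps are both exceeded: 1 + 35 + 4 + 4 + 0 + 10 = 54.
By inclusion–exclusion the count is 560 − 525 + 54 = 89.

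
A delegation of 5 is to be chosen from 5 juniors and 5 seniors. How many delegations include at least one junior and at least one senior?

Unrestricted: C(10,5) = 252 ways to pick any 5 of the 10.
Subtract selections that omit an entire group: no juniors → C(5,5) = 1; no seniors → C(5,5) = 1.
Both groups omitted at once is impossible, so 252 − 2 = 250.

250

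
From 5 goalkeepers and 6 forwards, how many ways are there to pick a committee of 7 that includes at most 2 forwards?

Split by how many forwards are chosen (0 through 2).
Sum: C(6,0)·C(5,7) + C(6,1)·C(5,6) + C(6,2)·C(5,5) = 0 + 0 + 15 = 15.

15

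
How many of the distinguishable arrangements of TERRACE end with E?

360

With the last slot taken by E, it remains to arrange the other 6 letters (TRRACE).
Those 6 letters have R appearing twice, giving (6)!/(2!) = 360.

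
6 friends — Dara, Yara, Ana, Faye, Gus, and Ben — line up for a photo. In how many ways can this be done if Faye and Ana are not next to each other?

480

Of the 6! = 720 arrangements, those with Faye and Ana adjacent number 2 × 5! = 240 (treat the pair as a block with 2 internal orders).
Complementary counting: 720 − 240 = 480.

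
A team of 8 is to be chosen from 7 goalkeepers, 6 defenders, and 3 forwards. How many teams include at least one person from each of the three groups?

11529

Total 8-person selections from all 16: C(16,8) = 12870.
Subtract selections that omit an entire group: no goalkeepers → C(9,8) = 9; no defenders → C(10,8) = 45; no forwards → C(13,8) = 1287.
Add back selections omitting two groups (i.e. drawn from a single group): C(7,8) + C(6,8) + C(3,8) = 0.
By inclusion–exclusion: 12870 − 1341 + 0 = 11529.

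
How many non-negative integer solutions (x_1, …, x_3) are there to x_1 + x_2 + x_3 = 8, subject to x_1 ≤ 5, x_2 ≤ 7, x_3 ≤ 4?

Without the upper bounds there are C(10,2) = 45 ways to split 8 among 3 variables.
Subtract solutions that violate a single cap (substitute x_i' = x_i − (cap_i+1)): x_1 ≥ 6 gives C(4,2) = 6; x_2 ≥ 8 gives C(2,2) = 1; x_3 ≥ 5 gives C(5,2) = 10. Together 17.
No two caps can be exceeded simultaneously, so the pair terms are all 0.
By inclusion–exclusion the count is 45 − 17 + 0 = 28.

28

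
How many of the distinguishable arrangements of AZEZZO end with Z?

Fix Z in the last position and arrange the remaining 5 letters.
Those 5 letters have Z appearing twice, giving (5)!/(2!) = 60.

60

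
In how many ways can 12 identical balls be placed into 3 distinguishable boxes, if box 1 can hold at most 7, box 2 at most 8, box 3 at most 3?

Without the upper bounds there are C(14,2) = 91 ways to split 12 among 3 boxes.
Subtract solutions that violate a single cap (substitute x_i' = x_i − (cap_i+1)): x_1 ≥ 8 gives C(6,2) = 15; x_2 ≥ 9 gives C(5,2) = 10; x_3 ≥ 4 gives C(10,2) = 45. Together 70.
Add back pairs where two caps are both exceeded: 0 + 1 + 0 = 1.
By inclusion–exclusion the count is 91 − 70 + 1 = 22.

22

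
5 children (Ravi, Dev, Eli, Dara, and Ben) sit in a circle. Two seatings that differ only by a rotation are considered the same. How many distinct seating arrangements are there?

Fix one person's seat to break rotational symmetry; the remaining 4 people can be arranged in (4)! = 24 ways.

24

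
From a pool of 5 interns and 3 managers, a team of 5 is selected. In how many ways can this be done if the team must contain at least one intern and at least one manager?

55

Unrestricted: C(8,5) = 56 ways to pick any 5 of the 8.
Subtract selections that omit an entire group: no interns → C(3,5) = 0; no managers → C(5,5) = 1.
Both groups omitted at once is impossible, so 56 − 1 = 55.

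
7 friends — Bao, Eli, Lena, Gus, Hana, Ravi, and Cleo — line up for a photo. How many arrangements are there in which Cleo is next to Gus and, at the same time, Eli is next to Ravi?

Treat {Cleo,Gus} as one block (2 orders) and {Eli,Ravi} as another (2 orders).
That leaves 5 units to arrange: 2 × 2 × 5! = 4 × 120 = 480.

480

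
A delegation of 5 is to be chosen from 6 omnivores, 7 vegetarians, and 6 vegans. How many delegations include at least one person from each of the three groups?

8295

Unrestricted: C(19,5) = 11628 ways to pick any 5 of the 19.
Selections missing a whole group: no omnivores → C(13,5) = 1287; no vegetarians → C(12,5) = 792; no vegans → C(13,5) = 1287.
Add back selections omitting two groups (i.e. drawn from a single group): C(6,5) + C(7,5) + C(6,5) = 33.
By inclusion–exclusion: 11628 − 3366 + 33 = 8295.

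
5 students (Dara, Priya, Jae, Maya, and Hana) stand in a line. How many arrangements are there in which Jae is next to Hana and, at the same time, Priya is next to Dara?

24

Treat {Jae,Hana} as one block (2 orders) and {Priya,Dara} as another (2 orders).
That leaves 3 units to arrange: 2 × 2 × 3! = 4 × 6 = 24.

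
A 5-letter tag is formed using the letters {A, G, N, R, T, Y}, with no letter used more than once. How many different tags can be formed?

720

With no repetition, fill the 5 letters in order: 6 choices, then 5, down to 2.
That product is 6 × 5 × 4 × 3 × 2 = 720.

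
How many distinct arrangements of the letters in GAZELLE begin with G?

Fix G in the first position and arrange the remaining 6 letters.
Those 6 letters have E appearing twice and L appearing twice, giving (6)!/(2!·2!) = 180.

180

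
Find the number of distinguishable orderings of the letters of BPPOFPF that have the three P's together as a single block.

Treat the 3 copies of P as a single block. The multiset to arrange is then {PPP, B, F, F, O}, 5 items in all.
That gives (5)!/(2!) = 60 arrangements.

60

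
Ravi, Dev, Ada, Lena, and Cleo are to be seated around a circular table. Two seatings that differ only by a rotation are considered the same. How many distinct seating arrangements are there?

24

Fix one person's seat to break rotational symmetry; the remaining 4 people can be arranged in (4)! = 24 ways.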